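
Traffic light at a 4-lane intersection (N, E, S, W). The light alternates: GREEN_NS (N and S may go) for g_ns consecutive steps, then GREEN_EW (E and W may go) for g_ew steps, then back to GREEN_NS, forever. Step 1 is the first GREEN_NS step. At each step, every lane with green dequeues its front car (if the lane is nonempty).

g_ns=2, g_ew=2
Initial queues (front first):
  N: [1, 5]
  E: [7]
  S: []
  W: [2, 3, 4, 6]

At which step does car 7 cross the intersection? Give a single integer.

Step 1 [NS]: N:car1-GO,E:wait,S:empty,W:wait | queues: N=1 E=1 S=0 W=4
Step 2 [NS]: N:car5-GO,E:wait,S:empty,W:wait | queues: N=0 E=1 S=0 W=4
Step 3 [EW]: N:wait,E:car7-GO,S:wait,W:car2-GO | queues: N=0 E=0 S=0 W=3
Step 4 [EW]: N:wait,E:empty,S:wait,W:car3-GO | queues: N=0 E=0 S=0 W=2
Step 5 [NS]: N:empty,E:wait,S:empty,W:wait | queues: N=0 E=0 S=0 W=2
Step 6 [NS]: N:empty,E:wait,S:empty,W:wait | queues: N=0 E=0 S=0 W=2
Step 7 [EW]: N:wait,E:empty,S:wait,W:car4-GO | queues: N=0 E=0 S=0 W=1
Step 8 [EW]: N:wait,E:empty,S:wait,W:car6-GO | queues: N=0 E=0 S=0 W=0
Car 7 crosses at step 3

3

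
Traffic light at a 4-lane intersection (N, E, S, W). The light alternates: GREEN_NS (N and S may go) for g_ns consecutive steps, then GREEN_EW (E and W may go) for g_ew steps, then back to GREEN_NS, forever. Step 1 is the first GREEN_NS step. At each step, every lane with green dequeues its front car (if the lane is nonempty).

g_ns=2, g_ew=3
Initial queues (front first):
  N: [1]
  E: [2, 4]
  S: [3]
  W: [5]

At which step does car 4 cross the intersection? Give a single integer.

Step 1 [NS]: N:car1-GO,E:wait,S:car3-GO,W:wait | queues: N=0 E=2 S=0 W=1
Step 2 [NS]: N:empty,E:wait,S:empty,W:wait | queues: N=0 E=2 S=0 W=1
Step 3 [EW]: N:wait,E:car2-GO,S:wait,W:car5-GO | queues: N=0 E=1 S=0 W=0
Step 4 [EW]: N:wait,E:car4-GO,S:wait,W:empty | queues: N=0 E=0 S=0 W=0
Car 4 crosses at step 4

4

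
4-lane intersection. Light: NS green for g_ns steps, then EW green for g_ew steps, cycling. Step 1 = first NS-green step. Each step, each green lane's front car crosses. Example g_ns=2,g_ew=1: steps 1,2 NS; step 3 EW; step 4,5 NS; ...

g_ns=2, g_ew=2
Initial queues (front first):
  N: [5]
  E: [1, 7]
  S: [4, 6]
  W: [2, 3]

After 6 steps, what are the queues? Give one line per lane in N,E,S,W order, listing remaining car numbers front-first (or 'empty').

Step 1 [NS]: N:car5-GO,E:wait,S:car4-GO,W:wait | queues: N=0 E=2 S=1 W=2
Step 2 [NS]: N:empty,E:wait,S:car6-GO,W:wait | queues: N=0 E=2 S=0 W=2
Step 3 [EW]: N:wait,E:car1-GO,S:wait,W:car2-GO | queues: N=0 E=1 S=0 W=1
Step 4 [EW]: N:wait,E:car7-GO,S:wait,W:car3-GO | queues: N=0 E=0 S=0 W=0

N: empty
E: empty
S: empty
W: empty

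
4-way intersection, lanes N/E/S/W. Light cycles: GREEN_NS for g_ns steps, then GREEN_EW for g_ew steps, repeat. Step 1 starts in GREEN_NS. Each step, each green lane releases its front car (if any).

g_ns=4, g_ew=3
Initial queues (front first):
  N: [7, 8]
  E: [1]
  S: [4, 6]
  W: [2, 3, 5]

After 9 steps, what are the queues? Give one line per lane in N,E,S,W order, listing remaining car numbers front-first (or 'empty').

Step 1 [NS]: N:car7-GO,E:wait,S:car4-GO,W:wait | queues: N=1 E=1 S=1 W=3
Step 2 [NS]: N:car8-GO,E:wait,S:car6-GO,W:wait | queues: N=0 E=1 S=0 W=3
Step 3 [NS]: N:empty,E:wait,S:empty,W:wait | queues: N=0 E=1 S=0 W=3
Step 4 [NS]: N:empty,E:wait,S:empty,W:wait | queues: N=0 E=1 S=0 W=3
Step 5 [EW]: N:wait,E:car1-GO,S:wait,W:car2-GO | queues: N=0 E=0 S=0 W=2
Step 6 [EW]: N:wait,E:empty,S:wait,W:car3-GO | queues: N=0 E=0 S=0 W=1
Step 7 [EW]: N:wait,E:empty,S:wait,W:car5-GO | queues: N=0 E=0 S=0 W=0

N: empty
E: empty
S: empty
W: empty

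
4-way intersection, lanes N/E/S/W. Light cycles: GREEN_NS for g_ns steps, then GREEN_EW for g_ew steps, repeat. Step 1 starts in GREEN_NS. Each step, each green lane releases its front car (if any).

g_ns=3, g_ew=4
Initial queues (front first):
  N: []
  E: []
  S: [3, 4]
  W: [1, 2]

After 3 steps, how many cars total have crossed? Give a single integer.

Answer: 2

Derivation:
Step 1 [NS]: N:empty,E:wait,S:car3-GO,W:wait | queues: N=0 E=0 S=1 W=2
Step 2 [NS]: N:empty,E:wait,S:car4-GO,W:wait | queues: N=0 E=0 S=0 W=2
Step 3 [NS]: N:empty,E:wait,S:empty,W:wait | queues: N=0 E=0 S=0 W=2
Cars crossed by step 3: 2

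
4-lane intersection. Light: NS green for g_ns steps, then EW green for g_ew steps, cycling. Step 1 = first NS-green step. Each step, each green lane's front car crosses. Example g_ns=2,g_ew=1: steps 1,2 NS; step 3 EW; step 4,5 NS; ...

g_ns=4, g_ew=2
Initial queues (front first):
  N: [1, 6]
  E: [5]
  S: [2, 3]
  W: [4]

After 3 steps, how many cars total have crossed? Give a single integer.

Answer: 4

Derivation:
Step 1 [NS]: N:car1-GO,E:wait,S:car2-GO,W:wait | queues: N=1 E=1 S=1 W=1
Step 2 [NS]: N:car6-GO,E:wait,S:car3-GO,W:wait | queues: N=0 E=1 S=0 W=1
Step 3 [NS]: N:empty,E:wait,S:empty,W:wait | queues: N=0 E=1 S=0 W=1
Cars crossed by step 3: 4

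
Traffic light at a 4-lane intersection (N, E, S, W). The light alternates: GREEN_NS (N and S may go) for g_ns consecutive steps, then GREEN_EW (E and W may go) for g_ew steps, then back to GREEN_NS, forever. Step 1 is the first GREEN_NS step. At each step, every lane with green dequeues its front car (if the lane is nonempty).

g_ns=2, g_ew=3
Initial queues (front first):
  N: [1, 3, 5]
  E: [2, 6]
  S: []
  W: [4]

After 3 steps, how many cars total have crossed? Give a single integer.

Answer: 4

Derivation:
Step 1 [NS]: N:car1-GO,E:wait,S:empty,W:wait | queues: N=2 E=2 S=0 W=1
Step 2 [NS]: N:car3-GO,E:wait,S:empty,W:wait | queues: N=1 E=2 S=0 W=1
Step 3 [EW]: N:wait,E:car2-GO,S:wait,W:car4-GO | queues: N=1 E=1 S=0 W=0
Cars crossed by step 3: 4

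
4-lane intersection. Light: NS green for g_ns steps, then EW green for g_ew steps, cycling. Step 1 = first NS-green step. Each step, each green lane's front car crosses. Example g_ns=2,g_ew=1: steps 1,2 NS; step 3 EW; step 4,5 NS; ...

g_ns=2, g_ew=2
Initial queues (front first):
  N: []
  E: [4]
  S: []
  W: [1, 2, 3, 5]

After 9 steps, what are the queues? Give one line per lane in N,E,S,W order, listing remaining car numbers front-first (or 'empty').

Step 1 [NS]: N:empty,E:wait,S:empty,W:wait | queues: N=0 E=1 S=0 W=4
Step 2 [NS]: N:empty,E:wait,S:empty,W:wait | queues: N=0 E=1 S=0 W=4
Step 3 [EW]: N:wait,E:car4-GO,S:wait,W:car1-GO | queues: N=0 E=0 S=0 W=3
Step 4 [EW]: N:wait,E:empty,S:wait,W:car2-GO | queues: N=0 E=0 S=0 W=2
Step 5 [NS]: N:empty,E:wait,S:empty,W:wait | queues: N=0 E=0 S=0 W=2
Step 6 [NS]: N:empty,E:wait,S:empty,W:wait | queues: N=0 E=0 S=0 W=2
Step 7 [EW]: N:wait,E:empty,S:wait,W:car3-GO | queues: N=0 E=0 S=0 W=1
Step 8 [EW]: N:wait,E:empty,S:wait,W:car5-GO | queues: N=0 E=0 S=0 W=0

N: empty
E: empty
S: empty
W: empty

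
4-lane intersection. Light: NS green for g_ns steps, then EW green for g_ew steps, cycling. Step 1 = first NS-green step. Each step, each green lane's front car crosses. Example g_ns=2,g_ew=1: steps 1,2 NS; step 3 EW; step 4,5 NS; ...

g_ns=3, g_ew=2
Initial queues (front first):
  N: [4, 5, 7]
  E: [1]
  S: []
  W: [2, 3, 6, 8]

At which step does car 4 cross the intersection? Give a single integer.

Step 1 [NS]: N:car4-GO,E:wait,S:empty,W:wait | queues: N=2 E=1 S=0 W=4
Step 2 [NS]: N:car5-GO,E:wait,S:empty,W:wait | queues: N=1 E=1 S=0 W=4
Step 3 [NS]: N:car7-GO,E:wait,S:empty,W:wait | queues: N=0 E=1 S=0 W=4
Step 4 [EW]: N:wait,E:car1-GO,S:wait,W:car2-GO | queues: N=0 E=0 S=0 W=3
Step 5 [EW]: N:wait,E:empty,S:wait,W:car3-GO | queues: N=0 E=0 S=0 W=2
Step 6 [NS]: N:empty,E:wait,S:empty,W:wait | queues: N=0 E=0 S=0 W=2
Step 7 [NS]: N:empty,E:wait,S:empty,W:wait | queues: N=0 E=0 S=0 W=2
Step 8 [NS]: N:empty,E:wait,S:empty,W:wait | queues: N=0 E=0 S=0 W=2
Step 9 [EW]: N:wait,E:empty,S:wait,W:car6-GO | queues: N=0 E=0 S=0 W=1
Step 10 [EW]: N:wait,E:empty,S:wait,W:car8-GO | queues: N=0 E=0 S=0 W=0
Car 4 crosses at step 1

1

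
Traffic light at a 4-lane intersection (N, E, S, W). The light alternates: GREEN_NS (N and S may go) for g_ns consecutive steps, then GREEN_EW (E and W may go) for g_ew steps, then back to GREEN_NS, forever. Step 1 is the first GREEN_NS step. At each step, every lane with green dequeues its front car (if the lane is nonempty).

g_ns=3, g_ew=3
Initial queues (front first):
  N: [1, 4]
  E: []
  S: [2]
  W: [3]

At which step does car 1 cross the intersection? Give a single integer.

Step 1 [NS]: N:car1-GO,E:wait,S:car2-GO,W:wait | queues: N=1 E=0 S=0 W=1
Step 2 [NS]: N:car4-GO,E:wait,S:empty,W:wait | queues: N=0 E=0 S=0 W=1
Step 3 [NS]: N:empty,E:wait,S:empty,W:wait | queues: N=0 E=0 S=0 W=1
Step 4 [EW]: N:wait,E:empty,S:wait,W:car3-GO | queues: N=0 E=0 S=0 W=0
Car 1 crosses at step 1

1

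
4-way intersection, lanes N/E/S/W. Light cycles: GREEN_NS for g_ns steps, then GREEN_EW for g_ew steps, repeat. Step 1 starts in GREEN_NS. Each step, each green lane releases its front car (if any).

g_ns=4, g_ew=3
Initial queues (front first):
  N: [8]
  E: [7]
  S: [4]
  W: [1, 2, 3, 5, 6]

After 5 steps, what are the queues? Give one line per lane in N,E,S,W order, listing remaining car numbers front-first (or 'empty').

Step 1 [NS]: N:car8-GO,E:wait,S:car4-GO,W:wait | queues: N=0 E=1 S=0 W=5
Step 2 [NS]: N:empty,E:wait,S:empty,W:wait | queues: N=0 E=1 S=0 W=5
Step 3 [NS]: N:empty,E:wait,S:empty,W:wait | queues: N=0 E=1 S=0 W=5
Step 4 [NS]: N:empty,E:wait,S:empty,W:wait | queues: N=0 E=1 S=0 W=5
Step 5 [EW]: N:wait,E:car7-GO,S:wait,W:car1-GO | queues: N=0 E=0 S=0 W=4

N: empty
E: empty
S: empty
W: 2 3 5 6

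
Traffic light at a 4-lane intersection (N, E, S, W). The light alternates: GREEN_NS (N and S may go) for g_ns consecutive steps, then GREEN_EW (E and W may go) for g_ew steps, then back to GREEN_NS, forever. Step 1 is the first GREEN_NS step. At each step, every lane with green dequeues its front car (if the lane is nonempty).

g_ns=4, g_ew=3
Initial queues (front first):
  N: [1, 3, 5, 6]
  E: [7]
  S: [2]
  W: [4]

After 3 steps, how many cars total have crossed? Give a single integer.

Step 1 [NS]: N:car1-GO,E:wait,S:car2-GO,W:wait | queues: N=3 E=1 S=0 W=1
Step 2 [NS]: N:car3-GO,E:wait,S:empty,W:wait | queues: N=2 E=1 S=0 W=1
Step 3 [NS]: N:car5-GO,E:wait,S:empty,W:wait | queues: N=1 E=1 S=0 W=1
Cars crossed by step 3: 4

Answer: 4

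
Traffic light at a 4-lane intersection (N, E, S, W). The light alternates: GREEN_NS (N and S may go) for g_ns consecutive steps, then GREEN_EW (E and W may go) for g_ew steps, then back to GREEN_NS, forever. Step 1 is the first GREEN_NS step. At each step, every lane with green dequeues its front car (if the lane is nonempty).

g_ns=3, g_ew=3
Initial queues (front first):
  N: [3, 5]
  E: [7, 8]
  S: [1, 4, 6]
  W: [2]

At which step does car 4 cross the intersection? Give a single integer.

Step 1 [NS]: N:car3-GO,E:wait,S:car1-GO,W:wait | queues: N=1 E=2 S=2 W=1
Step 2 [NS]: N:car5-GO,E:wait,S:car4-GO,W:wait | queues: N=0 E=2 S=1 W=1
Step 3 [NS]: N:empty,E:wait,S:car6-GO,W:wait | queues: N=0 E=2 S=0 W=1
Step 4 [EW]: N:wait,E:car7-GO,S:wait,W:car2-GO | queues: N=0 E=1 S=0 W=0
Step 5 [EW]: N:wait,E:car8-GO,S:wait,W:empty | queues: N=0 E=0 S=0 W=0
Car 4 crosses at step 2

2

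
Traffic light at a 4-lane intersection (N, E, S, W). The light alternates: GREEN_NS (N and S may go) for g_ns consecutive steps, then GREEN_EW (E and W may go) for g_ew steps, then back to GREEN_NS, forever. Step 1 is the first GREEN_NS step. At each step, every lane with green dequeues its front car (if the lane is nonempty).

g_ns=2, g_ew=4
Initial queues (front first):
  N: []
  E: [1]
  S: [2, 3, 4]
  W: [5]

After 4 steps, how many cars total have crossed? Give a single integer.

Answer: 4

Derivation:
Step 1 [NS]: N:empty,E:wait,S:car2-GO,W:wait | queues: N=0 E=1 S=2 W=1
Step 2 [NS]: N:empty,E:wait,S:car3-GO,W:wait | queues: N=0 E=1 S=1 W=1
Step 3 [EW]: N:wait,E:car1-GO,S:wait,W:car5-GO | queues: N=0 E=0 S=1 W=0
Step 4 [EW]: N:wait,E:empty,S:wait,W:empty | queues: N=0 E=0 S=1 W=0
Cars crossed by step 4: 4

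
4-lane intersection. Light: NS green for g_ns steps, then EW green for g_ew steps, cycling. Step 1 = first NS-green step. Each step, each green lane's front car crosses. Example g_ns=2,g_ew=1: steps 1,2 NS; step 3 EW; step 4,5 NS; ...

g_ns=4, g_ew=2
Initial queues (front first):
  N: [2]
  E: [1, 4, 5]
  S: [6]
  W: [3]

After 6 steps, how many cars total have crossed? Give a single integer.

Answer: 5

Derivation:
Step 1 [NS]: N:car2-GO,E:wait,S:car6-GO,W:wait | queues: N=0 E=3 S=0 W=1
Step 2 [NS]: N:empty,E:wait,S:empty,W:wait | queues: N=0 E=3 S=0 W=1
Step 3 [NS]: N:empty,E:wait,S:empty,W:wait | queues: N=0 E=3 S=0 W=1
Step 4 [NS]: N:empty,E:wait,S:empty,W:wait | queues: N=0 E=3 S=0 W=1
Step 5 [EW]: N:wait,E:car1-GO,S:wait,W:car3-GO | queues: N=0 E=2 S=0 W=0
Step 6 [EW]: N:wait,E:car4-GO,S:wait,W:empty | queues: N=0 E=1 S=0 W=0
Cars crossed by step 6: 5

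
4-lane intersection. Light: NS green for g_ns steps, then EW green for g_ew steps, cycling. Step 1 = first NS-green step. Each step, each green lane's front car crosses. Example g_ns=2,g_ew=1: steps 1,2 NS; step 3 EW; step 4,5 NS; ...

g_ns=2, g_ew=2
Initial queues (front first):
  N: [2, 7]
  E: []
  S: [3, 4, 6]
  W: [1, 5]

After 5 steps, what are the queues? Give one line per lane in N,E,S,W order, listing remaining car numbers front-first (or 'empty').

Step 1 [NS]: N:car2-GO,E:wait,S:car3-GO,W:wait | queues: N=1 E=0 S=2 W=2
Step 2 [NS]: N:car7-GO,E:wait,S:car4-GO,W:wait | queues: N=0 E=0 S=1 W=2
Step 3 [EW]: N:wait,E:empty,S:wait,W:car1-GO | queues: N=0 E=0 S=1 W=1
Step 4 [EW]: N:wait,E:empty,S:wait,W:car5-GO | queues: N=0 E=0 S=1 W=0
Step 5 [NS]: N:empty,E:wait,S:car6-GO,W:wait | queues: N=0 E=0 S=0 W=0

N: empty
E: empty
S: empty
W: empty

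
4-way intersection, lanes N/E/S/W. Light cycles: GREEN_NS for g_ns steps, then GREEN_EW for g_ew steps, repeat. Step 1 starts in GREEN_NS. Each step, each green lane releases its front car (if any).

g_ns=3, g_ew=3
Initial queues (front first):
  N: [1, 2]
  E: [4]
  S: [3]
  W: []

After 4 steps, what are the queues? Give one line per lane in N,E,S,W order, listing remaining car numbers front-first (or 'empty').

Step 1 [NS]: N:car1-GO,E:wait,S:car3-GO,W:wait | queues: N=1 E=1 S=0 W=0
Step 2 [NS]: N:car2-GO,E:wait,S:empty,W:wait | queues: N=0 E=1 S=0 W=0
Step 3 [NS]: N:empty,E:wait,S:empty,W:wait | queues: N=0 E=1 S=0 W=0
Step 4 [EW]: N:wait,E:car4-GO,S:wait,W:empty | queues: N=0 E=0 S=0 W=0

N: empty
E: empty
S: empty
W: empty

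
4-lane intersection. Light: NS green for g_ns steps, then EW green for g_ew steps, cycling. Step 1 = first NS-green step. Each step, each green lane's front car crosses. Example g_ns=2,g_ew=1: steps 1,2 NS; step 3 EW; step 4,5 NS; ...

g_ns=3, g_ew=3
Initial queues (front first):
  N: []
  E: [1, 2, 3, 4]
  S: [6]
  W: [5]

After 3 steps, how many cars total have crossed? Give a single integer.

Answer: 1

Derivation:
Step 1 [NS]: N:empty,E:wait,S:car6-GO,W:wait | queues: N=0 E=4 S=0 W=1
Step 2 [NS]: N:empty,E:wait,S:empty,W:wait | queues: N=0 E=4 S=0 W=1
Step 3 [NS]: N:empty,E:wait,S:empty,W:wait | queues: N=0 E=4 S=0 W=1
Cars crossed by step 3: 1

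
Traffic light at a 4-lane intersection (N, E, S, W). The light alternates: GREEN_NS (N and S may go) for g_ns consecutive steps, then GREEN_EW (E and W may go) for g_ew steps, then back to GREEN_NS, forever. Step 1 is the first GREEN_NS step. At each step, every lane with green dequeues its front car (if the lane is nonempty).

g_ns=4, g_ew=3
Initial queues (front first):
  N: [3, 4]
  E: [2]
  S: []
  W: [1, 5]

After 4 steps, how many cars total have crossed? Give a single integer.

Answer: 2

Derivation:
Step 1 [NS]: N:car3-GO,E:wait,S:empty,W:wait | queues: N=1 E=1 S=0 W=2
Step 2 [NS]: N:car4-GO,E:wait,S:empty,W:wait | queues: N=0 E=1 S=0 W=2
Step 3 [NS]: N:empty,E:wait,S:empty,W:wait | queues: N=0 E=1 S=0 W=2
Step 4 [NS]: N:empty,E:wait,S:empty,W:wait | queues: N=0 E=1 S=0 W=2
Cars crossed by step 4: 2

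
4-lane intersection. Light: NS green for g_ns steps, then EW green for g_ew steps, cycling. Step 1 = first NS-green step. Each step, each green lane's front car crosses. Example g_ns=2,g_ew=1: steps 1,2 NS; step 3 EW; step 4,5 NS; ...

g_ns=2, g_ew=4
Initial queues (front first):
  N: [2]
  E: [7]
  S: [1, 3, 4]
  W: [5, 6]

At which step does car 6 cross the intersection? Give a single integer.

Step 1 [NS]: N:car2-GO,E:wait,S:car1-GO,W:wait | queues: N=0 E=1 S=2 W=2
Step 2 [NS]: N:empty,E:wait,S:car3-GO,W:wait | queues: N=0 E=1 S=1 W=2
Step 3 [EW]: N:wait,E:car7-GO,S:wait,W:car5-GO | queues: N=0 E=0 S=1 W=1
Step 4 [EW]: N:wait,E:empty,S:wait,W:car6-GO | queues: N=0 E=0 S=1 W=0
Step 5 [EW]: N:wait,E:empty,S:wait,W:empty | queues: N=0 E=0 S=1 W=0
Step 6 [EW]: N:wait,E:empty,S:wait,W:empty | queues: N=0 E=0 S=1 W=0
Step 7 [NS]: N:empty,E:wait,S:car4-GO,W:wait | queues: N=0 E=0 S=0 W=0
Car 6 crosses at step 4

4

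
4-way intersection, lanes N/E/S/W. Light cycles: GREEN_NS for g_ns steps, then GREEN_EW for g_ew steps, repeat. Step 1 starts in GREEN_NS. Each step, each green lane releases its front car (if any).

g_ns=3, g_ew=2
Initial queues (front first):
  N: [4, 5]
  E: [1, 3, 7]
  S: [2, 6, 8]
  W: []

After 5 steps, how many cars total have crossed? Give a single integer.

Step 1 [NS]: N:car4-GO,E:wait,S:car2-GO,W:wait | queues: N=1 E=3 S=2 W=0
Step 2 [NS]: N:car5-GO,E:wait,S:car6-GO,W:wait | queues: N=0 E=3 S=1 W=0
Step 3 [NS]: N:empty,E:wait,S:car8-GO,W:wait | queues: N=0 E=3 S=0 W=0
Step 4 [EW]: N:wait,E:car1-GO,S:wait,W:empty | queues: N=0 E=2 S=0 W=0
Step 5 [EW]: N:wait,E:car3-GO,S:wait,W:empty | queues: N=0 E=1 S=0 W=0
Cars crossed by step 5: 7

Answer: 7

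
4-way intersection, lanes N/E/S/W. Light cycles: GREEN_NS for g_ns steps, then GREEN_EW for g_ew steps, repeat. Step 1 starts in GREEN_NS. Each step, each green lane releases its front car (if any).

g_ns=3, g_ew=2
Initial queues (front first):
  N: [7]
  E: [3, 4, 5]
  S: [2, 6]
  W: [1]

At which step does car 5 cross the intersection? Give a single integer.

Step 1 [NS]: N:car7-GO,E:wait,S:car2-GO,W:wait | queues: N=0 E=3 S=1 W=1
Step 2 [NS]: N:empty,E:wait,S:car6-GO,W:wait | queues: N=0 E=3 S=0 W=1
Step 3 [NS]: N:empty,E:wait,S:empty,W:wait | queues: N=0 E=3 S=0 W=1
Step 4 [EW]: N:wait,E:car3-GO,S:wait,W:car1-GO | queues: N=0 E=2 S=0 W=0
Step 5 [EW]: N:wait,E:car4-GO,S:wait,W:empty | queues: N=0 E=1 S=0 W=0
Step 6 [NS]: N:empty,E:wait,S:empty,W:wait | queues: N=0 E=1 S=0 W=0
Step 7 [NS]: N:empty,E:wait,S:empty,W:wait | queues: N=0 E=1 S=0 W=0
Step 8 [NS]: N:empty,E:wait,S:empty,W:wait | queues: N=0 E=1 S=0 W=0
Step 9 [EW]: N:wait,E:car5-GO,S:wait,W:empty | queues: N=0 E=0 S=0 W=0
Car 5 crosses at step 9

9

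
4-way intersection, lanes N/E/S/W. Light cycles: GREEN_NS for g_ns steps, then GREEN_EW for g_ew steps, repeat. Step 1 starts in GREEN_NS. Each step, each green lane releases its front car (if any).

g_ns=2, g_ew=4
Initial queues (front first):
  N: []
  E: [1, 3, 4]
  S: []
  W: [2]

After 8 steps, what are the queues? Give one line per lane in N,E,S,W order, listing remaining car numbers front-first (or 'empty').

Step 1 [NS]: N:empty,E:wait,S:empty,W:wait | queues: N=0 E=3 S=0 W=1
Step 2 [NS]: N:empty,E:wait,S:empty,W:wait | queues: N=0 E=3 S=0 W=1
Step 3 [EW]: N:wait,E:car1-GO,S:wait,W:car2-GO | queues: N=0 E=2 S=0 W=0
Step 4 [EW]: N:wait,E:car3-GO,S:wait,W:empty | queues: N=0 E=1 S=0 W=0
Step 5 [EW]: N:wait,E:car4-GO,S:wait,W:empty | queues: N=0 E=0 S=0 W=0

N: empty
E: empty
S: empty
W: empty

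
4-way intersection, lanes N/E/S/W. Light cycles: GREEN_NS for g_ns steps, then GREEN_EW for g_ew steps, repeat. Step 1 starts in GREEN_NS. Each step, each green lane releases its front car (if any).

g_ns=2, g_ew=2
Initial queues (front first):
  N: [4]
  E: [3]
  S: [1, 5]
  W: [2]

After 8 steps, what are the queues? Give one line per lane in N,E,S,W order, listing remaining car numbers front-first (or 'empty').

Step 1 [NS]: N:car4-GO,E:wait,S:car1-GO,W:wait | queues: N=0 E=1 S=1 W=1
Step 2 [NS]: N:empty,E:wait,S:car5-GO,W:wait | queues: N=0 E=1 S=0 W=1
Step 3 [EW]: N:wait,E:car3-GO,S:wait,W:car2-GO | queues: N=0 E=0 S=0 W=0

N: empty
E: empty
S: empty
W: empty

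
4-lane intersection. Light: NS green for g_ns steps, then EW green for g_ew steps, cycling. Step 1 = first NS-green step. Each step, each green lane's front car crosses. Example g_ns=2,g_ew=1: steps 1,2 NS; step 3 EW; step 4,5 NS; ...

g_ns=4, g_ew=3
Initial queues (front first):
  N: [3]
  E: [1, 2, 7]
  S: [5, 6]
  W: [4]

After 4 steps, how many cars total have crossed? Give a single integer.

Answer: 3

Derivation:
Step 1 [NS]: N:car3-GO,E:wait,S:car5-GO,W:wait | queues: N=0 E=3 S=1 W=1
Step 2 [NS]: N:empty,E:wait,S:car6-GO,W:wait | queues: N=0 E=3 S=0 W=1
Step 3 [NS]: N:empty,E:wait,S:empty,W:wait | queues: N=0 E=3 S=0 W=1
Step 4 [NS]: N:empty,E:wait,S:empty,W:wait | queues: N=0 E=3 S=0 W=1
Cars crossed by step 4: 3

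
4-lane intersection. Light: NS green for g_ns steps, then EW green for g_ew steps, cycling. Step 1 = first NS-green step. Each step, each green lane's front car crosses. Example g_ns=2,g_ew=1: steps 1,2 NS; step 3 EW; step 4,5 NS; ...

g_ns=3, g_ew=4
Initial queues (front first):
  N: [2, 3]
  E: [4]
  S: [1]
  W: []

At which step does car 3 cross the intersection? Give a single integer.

Step 1 [NS]: N:car2-GO,E:wait,S:car1-GO,W:wait | queues: N=1 E=1 S=0 W=0
Step 2 [NS]: N:car3-GO,E:wait,S:empty,W:wait | queues: N=0 E=1 S=0 W=0
Step 3 [NS]: N:empty,E:wait,S:empty,W:wait | queues: N=0 E=1 S=0 W=0
Step 4 [EW]: N:wait,E:car4-GO,S:wait,W:empty | queues: N=0 E=0 S=0 W=0
Car 3 crosses at step 2

2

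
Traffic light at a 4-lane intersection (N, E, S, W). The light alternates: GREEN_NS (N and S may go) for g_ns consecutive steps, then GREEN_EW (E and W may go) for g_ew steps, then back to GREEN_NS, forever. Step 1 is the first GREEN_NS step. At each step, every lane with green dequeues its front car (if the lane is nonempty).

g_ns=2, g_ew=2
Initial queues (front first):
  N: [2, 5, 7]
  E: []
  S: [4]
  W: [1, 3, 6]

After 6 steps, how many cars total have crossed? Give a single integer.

Answer: 6

Derivation:
Step 1 [NS]: N:car2-GO,E:wait,S:car4-GO,W:wait | queues: N=2 E=0 S=0 W=3
Step 2 [NS]: N:car5-GO,E:wait,S:empty,W:wait | queues: N=1 E=0 S=0 W=3
Step 3 [EW]: N:wait,E:empty,S:wait,W:car1-GO | queues: N=1 E=0 S=0 W=2
Step 4 [EW]: N:wait,E:empty,S:wait,W:car3-GO | queues: N=1 E=0 S=0 W=1
Step 5 [NS]: N:car7-GO,E:wait,S:empty,W:wait | queues: N=0 E=0 S=0 W=1
Step 6 [NS]: N:empty,E:wait,S:empty,W:wait | queues: N=0 E=0 S=0 W=1
Cars crossed by step 6: 6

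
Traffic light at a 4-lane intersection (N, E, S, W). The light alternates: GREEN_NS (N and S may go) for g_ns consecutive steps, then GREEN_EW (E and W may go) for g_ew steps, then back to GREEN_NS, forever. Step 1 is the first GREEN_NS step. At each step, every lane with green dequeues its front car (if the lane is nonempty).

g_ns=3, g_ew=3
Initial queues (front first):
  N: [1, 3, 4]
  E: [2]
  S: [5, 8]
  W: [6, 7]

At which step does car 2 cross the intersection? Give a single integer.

Step 1 [NS]: N:car1-GO,E:wait,S:car5-GO,W:wait | queues: N=2 E=1 S=1 W=2
Step 2 [NS]: N:car3-GO,E:wait,S:car8-GO,W:wait | queues: N=1 E=1 S=0 W=2
Step 3 [NS]: N:car4-GO,E:wait,S:empty,W:wait | queues: N=0 E=1 S=0 W=2
Step 4 [EW]: N:wait,E:car2-GO,S:wait,W:car6-GO | queues: N=0 E=0 S=0 W=1
Step 5 [EW]: N:wait,E:empty,S:wait,W:car7-GO | queues: N=0 E=0 S=0 W=0
Car 2 crosses at step 4

4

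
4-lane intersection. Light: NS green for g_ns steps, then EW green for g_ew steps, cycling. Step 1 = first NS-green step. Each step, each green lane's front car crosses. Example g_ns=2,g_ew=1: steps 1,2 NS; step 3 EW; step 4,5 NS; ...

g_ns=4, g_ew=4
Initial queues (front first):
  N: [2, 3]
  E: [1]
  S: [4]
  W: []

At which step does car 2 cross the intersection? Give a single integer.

Step 1 [NS]: N:car2-GO,E:wait,S:car4-GO,W:wait | queues: N=1 E=1 S=0 W=0
Step 2 [NS]: N:car3-GO,E:wait,S:empty,W:wait | queues: N=0 E=1 S=0 W=0
Step 3 [NS]: N:empty,E:wait,S:empty,W:wait | queues: N=0 E=1 S=0 W=0
Step 4 [NS]: N:empty,E:wait,S:empty,W:wait | queues: N=0 E=1 S=0 W=0
Step 5 [EW]: N:wait,E:car1-GO,S:wait,W:empty | queues: N=0 E=0 S=0 W=0
Car 2 crosses at step 1

1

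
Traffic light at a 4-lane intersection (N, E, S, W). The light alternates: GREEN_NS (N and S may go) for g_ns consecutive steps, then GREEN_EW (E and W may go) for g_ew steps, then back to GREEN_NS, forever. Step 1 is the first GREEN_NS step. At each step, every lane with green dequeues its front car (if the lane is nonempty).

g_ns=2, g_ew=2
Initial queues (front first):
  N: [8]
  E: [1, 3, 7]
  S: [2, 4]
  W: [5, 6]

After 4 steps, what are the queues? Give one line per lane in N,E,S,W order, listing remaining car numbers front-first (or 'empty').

Step 1 [NS]: N:car8-GO,E:wait,S:car2-GO,W:wait | queues: N=0 E=3 S=1 W=2
Step 2 [NS]: N:empty,E:wait,S:car4-GO,W:wait | queues: N=0 E=3 S=0 W=2
Step 3 [EW]: N:wait,E:car1-GO,S:wait,W:car5-GO | queues: N=0 E=2 S=0 W=1
Step 4 [EW]: N:wait,E:car3-GO,S:wait,W:car6-GO | queues: N=0 E=1 S=0 W=0

N: empty
E: 7
S: empty
W: empty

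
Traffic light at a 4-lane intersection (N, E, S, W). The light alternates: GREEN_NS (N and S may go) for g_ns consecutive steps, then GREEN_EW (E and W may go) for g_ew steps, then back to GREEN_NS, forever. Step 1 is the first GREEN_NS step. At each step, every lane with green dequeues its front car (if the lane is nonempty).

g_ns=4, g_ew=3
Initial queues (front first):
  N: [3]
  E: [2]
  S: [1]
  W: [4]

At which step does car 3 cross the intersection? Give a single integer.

Step 1 [NS]: N:car3-GO,E:wait,S:car1-GO,W:wait | queues: N=0 E=1 S=0 W=1
Step 2 [NS]: N:empty,E:wait,S:empty,W:wait | queues: N=0 E=1 S=0 W=1
Step 3 [NS]: N:empty,E:wait,S:empty,W:wait | queues: N=0 E=1 S=0 W=1
Step 4 [NS]: N:empty,E:wait,S:empty,W:wait | queues: N=0 E=1 S=0 W=1
Step 5 [EW]: N:wait,E:car2-GO,S:wait,W:car4-GO | queues: N=0 E=0 S=0 W=0
Car 3 crosses at step 1

1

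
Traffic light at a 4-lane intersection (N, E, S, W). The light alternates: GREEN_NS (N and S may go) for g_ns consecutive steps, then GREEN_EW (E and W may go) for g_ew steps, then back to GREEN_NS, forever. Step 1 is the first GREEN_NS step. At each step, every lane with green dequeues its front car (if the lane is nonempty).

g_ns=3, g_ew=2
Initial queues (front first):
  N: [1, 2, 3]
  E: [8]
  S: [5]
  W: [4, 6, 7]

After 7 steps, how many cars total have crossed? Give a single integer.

Step 1 [NS]: N:car1-GO,E:wait,S:car5-GO,W:wait | queues: N=2 E=1 S=0 W=3
Step 2 [NS]: N:car2-GO,E:wait,S:empty,W:wait | queues: N=1 E=1 S=0 W=3
Step 3 [NS]: N:car3-GO,E:wait,S:empty,W:wait | queues: N=0 E=1 S=0 W=3
Step 4 [EW]: N:wait,E:car8-GO,S:wait,W:car4-GO | queues: N=0 E=0 S=0 W=2
Step 5 [EW]: N:wait,E:empty,S:wait,W:car6-GO | queues: N=0 E=0 S=0 W=1
Step 6 [NS]: N:empty,E:wait,S:empty,W:wait | queues: N=0 E=0 S=0 W=1
Step 7 [NS]: N:empty,E:wait,S:empty,W:wait | queues: N=0 E=0 S=0 W=1
Cars crossed by step 7: 7

Answer: 7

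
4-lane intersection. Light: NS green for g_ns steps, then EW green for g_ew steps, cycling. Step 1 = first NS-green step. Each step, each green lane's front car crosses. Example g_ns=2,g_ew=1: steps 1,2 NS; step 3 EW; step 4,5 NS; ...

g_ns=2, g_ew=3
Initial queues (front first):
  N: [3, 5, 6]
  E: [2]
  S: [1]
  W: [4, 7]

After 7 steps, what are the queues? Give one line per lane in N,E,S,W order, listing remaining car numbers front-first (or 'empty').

Step 1 [NS]: N:car3-GO,E:wait,S:car1-GO,W:wait | queues: N=2 E=1 S=0 W=2
Step 2 [NS]: N:car5-GO,E:wait,S:empty,W:wait | queues: N=1 E=1 S=0 W=2
Step 3 [EW]: N:wait,E:car2-GO,S:wait,W:car4-GO | queues: N=1 E=0 S=0 W=1
Step 4 [EW]: N:wait,E:empty,S:wait,W:car7-GO | queues: N=1 E=0 S=0 W=0
Step 5 [EW]: N:wait,E:empty,S:wait,W:empty | queues: N=1 E=0 S=0 W=0
Step 6 [NS]: N:car6-GO,E:wait,S:empty,W:wait | queues: N=0 E=0 S=0 W=0

N: empty
E: empty
S: empty
W: empty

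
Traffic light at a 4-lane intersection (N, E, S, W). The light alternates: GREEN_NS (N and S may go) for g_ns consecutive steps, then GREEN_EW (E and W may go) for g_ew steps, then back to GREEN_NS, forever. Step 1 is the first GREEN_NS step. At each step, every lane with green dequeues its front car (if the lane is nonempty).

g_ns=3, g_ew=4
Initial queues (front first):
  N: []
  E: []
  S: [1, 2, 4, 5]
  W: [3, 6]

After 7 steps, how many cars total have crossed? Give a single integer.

Step 1 [NS]: N:empty,E:wait,S:car1-GO,W:wait | queues: N=0 E=0 S=3 W=2
Step 2 [NS]: N:empty,E:wait,S:car2-GO,W:wait | queues: N=0 E=0 S=2 W=2
Step 3 [NS]: N:empty,E:wait,S:car4-GO,W:wait | queues: N=0 E=0 S=1 W=2
Step 4 [EW]: N:wait,E:empty,S:wait,W:car3-GO | queues: N=0 E=0 S=1 W=1
Step 5 [EW]: N:wait,E:empty,S:wait,W:car6-GO | queues: N=0 E=0 S=1 W=0
Step 6 [EW]: N:wait,E:empty,S:wait,W:empty | queues: N=0 E=0 S=1 W=0
Step 7 [EW]: N:wait,E:empty,S:wait,W:empty | queues: N=0 E=0 S=1 W=0
Cars crossed by step 7: 5

Answer: 5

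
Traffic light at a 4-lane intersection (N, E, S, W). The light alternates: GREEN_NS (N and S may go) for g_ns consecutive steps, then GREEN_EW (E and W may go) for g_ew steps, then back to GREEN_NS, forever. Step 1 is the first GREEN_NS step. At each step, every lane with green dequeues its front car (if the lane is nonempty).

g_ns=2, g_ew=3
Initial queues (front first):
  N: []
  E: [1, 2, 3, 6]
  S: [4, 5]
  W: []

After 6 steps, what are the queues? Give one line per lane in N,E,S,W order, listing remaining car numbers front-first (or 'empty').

Step 1 [NS]: N:empty,E:wait,S:car4-GO,W:wait | queues: N=0 E=4 S=1 W=0
Step 2 [NS]: N:empty,E:wait,S:car5-GO,W:wait | queues: N=0 E=4 S=0 W=0
Step 3 [EW]: N:wait,E:car1-GO,S:wait,W:empty | queues: N=0 E=3 S=0 W=0
Step 4 [EW]: N:wait,E:car2-GO,S:wait,W:empty | queues: N=0 E=2 S=0 W=0
Step 5 [EW]: N:wait,E:car3-GO,S:wait,W:empty | queues: N=0 E=1 S=0 W=0
Step 6 [NS]: N:empty,E:wait,S:empty,W:wait | queues: N=0 E=1 S=0 W=0

N: empty
E: 6
S: empty
W: empty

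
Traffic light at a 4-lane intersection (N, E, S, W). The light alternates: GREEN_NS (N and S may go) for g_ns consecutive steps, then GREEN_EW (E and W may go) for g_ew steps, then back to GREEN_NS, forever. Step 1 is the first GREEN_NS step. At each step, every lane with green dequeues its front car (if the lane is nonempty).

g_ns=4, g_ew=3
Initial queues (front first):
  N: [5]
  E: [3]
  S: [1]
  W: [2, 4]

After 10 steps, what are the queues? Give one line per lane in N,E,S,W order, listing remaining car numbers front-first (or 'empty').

Step 1 [NS]: N:car5-GO,E:wait,S:car1-GO,W:wait | queues: N=0 E=1 S=0 W=2
Step 2 [NS]: N:empty,E:wait,S:empty,W:wait | queues: N=0 E=1 S=0 W=2
Step 3 [NS]: N:empty,E:wait,S:empty,W:wait | queues: N=0 E=1 S=0 W=2
Step 4 [NS]: N:empty,E:wait,S:empty,W:wait | queues: N=0 E=1 S=0 W=2
Step 5 [EW]: N:wait,E:car3-GO,S:wait,W:car2-GO | queues: N=0 E=0 S=0 W=1
Step 6 [EW]: N:wait,E:empty,S:wait,W:car4-GO | queues: N=0 E=0 S=0 W=0

N: empty
E: empty
S: empty
W: empty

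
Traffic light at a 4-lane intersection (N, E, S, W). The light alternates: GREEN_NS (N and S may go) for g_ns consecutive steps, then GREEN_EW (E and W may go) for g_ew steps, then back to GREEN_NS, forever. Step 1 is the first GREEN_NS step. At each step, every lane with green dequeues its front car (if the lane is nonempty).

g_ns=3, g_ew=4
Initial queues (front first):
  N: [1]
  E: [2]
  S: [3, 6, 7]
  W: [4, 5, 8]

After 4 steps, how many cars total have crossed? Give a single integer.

Step 1 [NS]: N:car1-GO,E:wait,S:car3-GO,W:wait | queues: N=0 E=1 S=2 W=3
Step 2 [NS]: N:empty,E:wait,S:car6-GO,W:wait | queues: N=0 E=1 S=1 W=3
Step 3 [NS]: N:empty,E:wait,S:car7-GO,W:wait | queues: N=0 E=1 S=0 W=3
Step 4 [EW]: N:wait,E:car2-GO,S:wait,W:car4-GO | queues: N=0 E=0 S=0 W=2
Cars crossed by step 4: 6

Answer: 6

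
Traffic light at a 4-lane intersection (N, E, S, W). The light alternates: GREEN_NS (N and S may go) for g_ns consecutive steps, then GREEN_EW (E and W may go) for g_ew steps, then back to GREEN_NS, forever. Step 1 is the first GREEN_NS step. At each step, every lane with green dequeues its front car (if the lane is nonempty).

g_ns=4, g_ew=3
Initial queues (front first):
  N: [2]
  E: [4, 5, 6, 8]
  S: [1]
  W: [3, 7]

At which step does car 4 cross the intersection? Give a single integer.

Step 1 [NS]: N:car2-GO,E:wait,S:car1-GO,W:wait | queues: N=0 E=4 S=0 W=2
Step 2 [NS]: N:empty,E:wait,S:empty,W:wait | queues: N=0 E=4 S=0 W=2
Step 3 [NS]: N:empty,E:wait,S:empty,W:wait | queues: N=0 E=4 S=0 W=2
Step 4 [NS]: N:empty,E:wait,S:empty,W:wait | queues: N=0 E=4 S=0 W=2
Step 5 [EW]: N:wait,E:car4-GO,S:wait,W:car3-GO | queues: N=0 E=3 S=0 W=1
Step 6 [EW]: N:wait,E:car5-GO,S:wait,W:car7-GO | queues: N=0 E=2 S=0 W=0
Step 7 [EW]: N:wait,E:car6-GO,S:wait,W:empty | queues: N=0 E=1 S=0 W=0
Step 8 [NS]: N:empty,E:wait,S:empty,W:wait | queues: N=0 E=1 S=0 W=0
Step 9 [NS]: N:empty,E:wait,S:empty,W:wait | queues: N=0 E=1 S=0 W=0
Step 10 [NS]: N:empty,E:wait,S:empty,W:wait | queues: N=0 E=1 S=0 W=0
Step 11 [NS]: N:empty,E:wait,S:empty,W:wait | queues: N=0 E=1 S=0 W=0
Step 12 [EW]: N:wait,E:car8-GO,S:wait,W:empty | queues: N=0 E=0 S=0 W=0
Car 4 crosses at step 5

5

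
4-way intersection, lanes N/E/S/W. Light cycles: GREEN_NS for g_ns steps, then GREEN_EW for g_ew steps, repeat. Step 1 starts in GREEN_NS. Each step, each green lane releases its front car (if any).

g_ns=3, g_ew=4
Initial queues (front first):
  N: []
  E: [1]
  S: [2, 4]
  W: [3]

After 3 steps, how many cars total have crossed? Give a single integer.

Step 1 [NS]: N:empty,E:wait,S:car2-GO,W:wait | queues: N=0 E=1 S=1 W=1
Step 2 [NS]: N:empty,E:wait,S:car4-GO,W:wait | queues: N=0 E=1 S=0 W=1
Step 3 [NS]: N:empty,E:wait,S:empty,W:wait | queues: N=0 E=1 S=0 W=1
Cars crossed by step 3: 2

Answer: 2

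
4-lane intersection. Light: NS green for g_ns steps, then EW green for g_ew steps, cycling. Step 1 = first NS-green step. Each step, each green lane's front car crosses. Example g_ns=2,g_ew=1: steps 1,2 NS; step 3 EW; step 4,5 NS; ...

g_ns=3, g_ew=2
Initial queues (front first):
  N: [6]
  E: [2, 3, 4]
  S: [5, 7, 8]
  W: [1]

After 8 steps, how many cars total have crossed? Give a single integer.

Answer: 7

Derivation:
Step 1 [NS]: N:car6-GO,E:wait,S:car5-GO,W:wait | queues: N=0 E=3 S=2 W=1
Step 2 [NS]: N:empty,E:wait,S:car7-GO,W:wait | queues: N=0 E=3 S=1 W=1
Step 3 [NS]: N:empty,E:wait,S:car8-GO,W:wait | queues: N=0 E=3 S=0 W=1
Step 4 [EW]: N:wait,E:car2-GO,S:wait,W:car1-GO | queues: N=0 E=2 S=0 W=0
Step 5 [EW]: N:wait,E:car3-GO,S:wait,W:empty | queues: N=0 E=1 S=0 W=0
Step 6 [NS]: N:empty,E:wait,S:empty,W:wait | queues: N=0 E=1 S=0 W=0
Step 7 [NS]: N:empty,E:wait,S:empty,W:wait | queues: N=0 E=1 S=0 W=0
Step 8 [NS]: N:empty,E:wait,S:empty,W:wait | queues: N=0 E=1 S=0 W=0
Cars crossed by step 8: 7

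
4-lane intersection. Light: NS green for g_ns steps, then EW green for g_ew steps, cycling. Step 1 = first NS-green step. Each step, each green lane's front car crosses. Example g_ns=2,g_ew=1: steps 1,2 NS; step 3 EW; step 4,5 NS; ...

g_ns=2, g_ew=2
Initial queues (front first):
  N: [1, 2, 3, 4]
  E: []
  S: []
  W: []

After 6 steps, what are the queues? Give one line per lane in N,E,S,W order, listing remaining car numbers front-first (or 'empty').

Step 1 [NS]: N:car1-GO,E:wait,S:empty,W:wait | queues: N=3 E=0 S=0 W=0
Step 2 [NS]: N:car2-GO,E:wait,S:empty,W:wait | queues: N=2 E=0 S=0 W=0
Step 3 [EW]: N:wait,E:empty,S:wait,W:empty | queues: N=2 E=0 S=0 W=0
Step 4 [EW]: N:wait,E:empty,S:wait,W:empty | queues: N=2 E=0 S=0 W=0
Step 5 [NS]: N:car3-GO,E:wait,S:empty,W:wait | queues: N=1 E=0 S=0 W=0
Step 6 [NS]: N:car4-GO,E:wait,S:empty,W:wait | queues: N=0 E=0 S=0 W=0

N: empty
E: empty
S: empty
W: empty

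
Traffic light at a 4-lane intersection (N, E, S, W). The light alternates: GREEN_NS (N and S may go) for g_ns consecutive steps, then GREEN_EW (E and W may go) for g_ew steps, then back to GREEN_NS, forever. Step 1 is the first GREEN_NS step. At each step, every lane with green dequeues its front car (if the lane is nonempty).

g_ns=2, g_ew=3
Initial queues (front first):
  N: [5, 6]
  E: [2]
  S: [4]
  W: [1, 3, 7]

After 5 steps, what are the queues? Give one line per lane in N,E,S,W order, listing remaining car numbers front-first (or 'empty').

Step 1 [NS]: N:car5-GO,E:wait,S:car4-GO,W:wait | queues: N=1 E=1 S=0 W=3
Step 2 [NS]: N:car6-GO,E:wait,S:empty,W:wait | queues: N=0 E=1 S=0 W=3
Step 3 [EW]: N:wait,E:car2-GO,S:wait,W:car1-GO | queues: N=0 E=0 S=0 W=2
Step 4 [EW]: N:wait,E:empty,S:wait,W:car3-GO | queues: N=0 E=0 S=0 W=1
Step 5 [EW]: N:wait,E:empty,S:wait,W:car7-GO | queues: N=0 E=0 S=0 W=0

N: empty
E: empty
S: empty
W: empty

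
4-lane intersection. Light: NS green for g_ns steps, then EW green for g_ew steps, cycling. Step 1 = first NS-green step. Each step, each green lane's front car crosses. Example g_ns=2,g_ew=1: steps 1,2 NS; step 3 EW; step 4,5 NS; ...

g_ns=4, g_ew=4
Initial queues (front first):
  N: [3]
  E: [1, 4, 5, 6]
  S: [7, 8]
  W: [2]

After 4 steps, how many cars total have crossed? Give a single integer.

Step 1 [NS]: N:car3-GO,E:wait,S:car7-GO,W:wait | queues: N=0 E=4 S=1 W=1
Step 2 [NS]: N:empty,E:wait,S:car8-GO,W:wait | queues: N=0 E=4 S=0 W=1
Step 3 [NS]: N:empty,E:wait,S:empty,W:wait | queues: N=0 E=4 S=0 W=1
Step 4 [NS]: N:empty,E:wait,S:empty,W:wait | queues: N=0 E=4 S=0 W=1
Cars crossed by step 4: 3

Answer: 3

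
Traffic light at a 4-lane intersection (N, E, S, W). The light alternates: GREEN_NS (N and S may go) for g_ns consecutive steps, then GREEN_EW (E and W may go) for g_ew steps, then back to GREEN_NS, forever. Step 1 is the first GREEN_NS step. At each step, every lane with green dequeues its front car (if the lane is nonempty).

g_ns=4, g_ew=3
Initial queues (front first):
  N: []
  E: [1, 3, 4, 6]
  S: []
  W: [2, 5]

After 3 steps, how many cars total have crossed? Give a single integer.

Step 1 [NS]: N:empty,E:wait,S:empty,W:wait | queues: N=0 E=4 S=0 W=2
Step 2 [NS]: N:empty,E:wait,S:empty,W:wait | queues: N=0 E=4 S=0 W=2
Step 3 [NS]: N:empty,E:wait,S:empty,W:wait | queues: N=0 E=4 S=0 W=2
Cars crossed by step 3: 0

Answer: 0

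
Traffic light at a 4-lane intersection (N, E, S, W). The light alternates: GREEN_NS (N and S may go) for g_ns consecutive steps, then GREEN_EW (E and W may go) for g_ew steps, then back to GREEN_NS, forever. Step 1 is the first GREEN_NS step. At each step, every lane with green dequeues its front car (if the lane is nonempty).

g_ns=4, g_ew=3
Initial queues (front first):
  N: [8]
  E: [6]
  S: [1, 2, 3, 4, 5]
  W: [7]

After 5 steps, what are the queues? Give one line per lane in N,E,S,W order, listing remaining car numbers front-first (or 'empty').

Step 1 [NS]: N:car8-GO,E:wait,S:car1-GO,W:wait | queues: N=0 E=1 S=4 W=1
Step 2 [NS]: N:empty,E:wait,S:car2-GO,W:wait | queues: N=0 E=1 S=3 W=1
Step 3 [NS]: N:empty,E:wait,S:car3-GO,W:wait | queues: N=0 E=1 S=2 W=1
Step 4 [NS]: N:empty,E:wait,S:car4-GO,W:wait | queues: N=0 E=1 S=1 W=1
Step 5 [EW]: N:wait,E:car6-GO,S:wait,W:car7-GO | queues: N=0 E=0 S=1 W=0

N: empty
E: empty
S: 5
W: empty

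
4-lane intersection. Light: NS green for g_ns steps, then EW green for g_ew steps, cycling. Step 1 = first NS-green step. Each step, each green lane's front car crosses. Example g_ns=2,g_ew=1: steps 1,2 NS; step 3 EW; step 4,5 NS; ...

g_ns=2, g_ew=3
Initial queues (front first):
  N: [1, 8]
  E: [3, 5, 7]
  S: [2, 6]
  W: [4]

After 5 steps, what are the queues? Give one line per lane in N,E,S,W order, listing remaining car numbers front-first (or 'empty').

Step 1 [NS]: N:car1-GO,E:wait,S:car2-GO,W:wait | queues: N=1 E=3 S=1 W=1
Step 2 [NS]: N:car8-GO,E:wait,S:car6-GO,W:wait | queues: N=0 E=3 S=0 W=1
Step 3 [EW]: N:wait,E:car3-GO,S:wait,W:car4-GO | queues: N=0 E=2 S=0 W=0
Step 4 [EW]: N:wait,E:car5-GO,S:wait,W:empty | queues: N=0 E=1 S=0 W=0
Step 5 [EW]: N:wait,E:car7-GO,S:wait,W:empty | queues: N=0 E=0 S=0 W=0

N: empty
E: empty
S: empty
W: empty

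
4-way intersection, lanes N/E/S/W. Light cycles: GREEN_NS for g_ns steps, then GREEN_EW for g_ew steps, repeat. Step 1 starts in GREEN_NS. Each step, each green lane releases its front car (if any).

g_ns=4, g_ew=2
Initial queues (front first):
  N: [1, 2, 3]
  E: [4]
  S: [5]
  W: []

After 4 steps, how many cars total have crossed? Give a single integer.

Step 1 [NS]: N:car1-GO,E:wait,S:car5-GO,W:wait | queues: N=2 E=1 S=0 W=0
Step 2 [NS]: N:car2-GO,E:wait,S:empty,W:wait | queues: N=1 E=1 S=0 W=0
Step 3 [NS]: N:car3-GO,E:wait,S:empty,W:wait | queues: N=0 E=1 S=0 W=0
Step 4 [NS]: N:empty,E:wait,S:empty,W:wait | queues: N=0 E=1 S=0 W=0
Cars crossed by step 4: 4

Answer: 4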